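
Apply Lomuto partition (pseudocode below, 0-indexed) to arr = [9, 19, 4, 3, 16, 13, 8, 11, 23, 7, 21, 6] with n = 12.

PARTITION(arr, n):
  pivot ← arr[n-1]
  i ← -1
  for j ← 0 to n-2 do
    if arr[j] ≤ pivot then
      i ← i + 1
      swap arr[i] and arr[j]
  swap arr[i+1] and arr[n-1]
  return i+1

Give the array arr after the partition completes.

[4, 3, 6, 19, 16, 13, 8, 11, 23, 7, 21, 9]

pivot=6, i=-1
j=0: 9>6, skip
j=1: 19>6, skip
j=2: 4≤6, i=0, swap(0,2) ⇒ [4, 19, 9, 3, 16, 13, 8, 11, 23, 7, 21, 6]
j=3: 3≤6, i=1, swap(1,3) ⇒ [4, 3, 9, 19, 16, 13, 8, 11, 23, 7, 21, 6]
j=4: 16>6, skip
j=5: 13>6, skip
j=6: 8>6, skip
j=7: 11>6, skip
j=8: 23>6, skip
j=9: 7>6, skip
j=10: 21>6, skip
swap(2,11) ⇒ [4, 3, 6, 19, 16, 13, 8, 11, 23, 7, 21, 9]; return 2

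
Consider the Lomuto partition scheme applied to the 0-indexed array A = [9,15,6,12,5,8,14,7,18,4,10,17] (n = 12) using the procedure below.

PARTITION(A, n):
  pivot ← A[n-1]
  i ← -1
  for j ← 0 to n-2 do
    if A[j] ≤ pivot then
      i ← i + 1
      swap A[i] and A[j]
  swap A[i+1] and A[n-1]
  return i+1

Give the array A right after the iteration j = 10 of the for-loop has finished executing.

pivot = A[11] = 17; i = -1
j=0: A[0]=9 ≤ 17 → i=0, swap A[0],A[0] (no change) → [9,15,6,12,5,8,14,7,18,4,10,17]
j=1: A[1]=15 ≤ 17 → i=1, swap A[1],A[1] (no change) → [9,15,6,12,5,8,14,7,18,4,10,17]
j=2: A[2]=6 ≤ 17 → i=2, swap A[2],A[2] (no change) → [9,15,6,12,5,8,14,7,18,4,10,17]
j=3: A[3]=12 ≤ 17 → i=3, swap A[3],A[3] (no change) → [9,15,6,12,5,8,14,7,18,4,10,17]
j=4: A[4]=5 ≤ 17 → i=4, swap A[4],A[4] (no change) → [9,15,6,12,5,8,14,7,18,4,10,17]
j=5: A[5]=8 ≤ 17 → i=5, swap A[5],A[5] (no change) → [9,15,6,12,5,8,14,7,18,4,10,17]
j=6: A[6]=14 ≤ 17 → i=6, swap A[6],A[6] (no change) → [9,15,6,12,5,8,14,7,18,4,10,17]
j=7: A[7]=7 ≤ 17 → i=7, swap A[7],A[7] (no change) → [9,15,6,12,5,8,14,7,18,4,10,17]
j=8: A[8]=18 > 17 → no swap
j=9: A[9]=4 ≤ 17 → i=8, swap A[8],A[9] → [9,15,6,12,5,8,14,7,4,18,10,17]
j=10: A[10]=10 ≤ 17 → i=9, swap A[9],A[10] → [9,15,6,12,5,8,14,7,4,10,18,17]
(after j=10) A = [9,15,6,12,5,8,14,7,4,10,18,17]

[9,15,6,12,5,8,14,7,4,10,18,17]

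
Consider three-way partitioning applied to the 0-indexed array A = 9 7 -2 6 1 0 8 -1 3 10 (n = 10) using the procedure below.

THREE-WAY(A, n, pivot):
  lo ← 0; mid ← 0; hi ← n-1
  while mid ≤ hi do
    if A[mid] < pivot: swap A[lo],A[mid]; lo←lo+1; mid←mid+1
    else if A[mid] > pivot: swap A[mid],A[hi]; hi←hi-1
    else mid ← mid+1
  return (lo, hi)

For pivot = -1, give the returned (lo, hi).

pivot = -1; lo=0, mid=0, hi=9
A[mid]=9>-1: swap A[0],A[9]; hi=8 → 10 7 -2 6 1 0 8 -1 3 9
A[mid]=10>-1: swap A[0],A[8]; hi=7 → 3 7 -2 6 1 0 8 -1 10 9
A[mid]=3>-1: swap A[0],A[7]; hi=6 → -1 7 -2 6 1 0 8 3 10 9
A[mid]=-1=-1: mid=1
A[mid]=7>-1: swap A[1],A[6]; hi=5 → -1 8 -2 6 1 0 7 3 10 9
A[mid]=8>-1: swap A[1],A[5]; hi=4 → -1 0 -2 6 1 8 7 3 10 9
A[mid]=0>-1: swap A[1],A[4]; hi=3 → -1 1 -2 6 0 8 7 3 10 9
A[mid]=1>-1: swap A[1],A[3]; hi=2 → -1 6 -2 1 0 8 7 3 10 9
A[mid]=6>-1: swap A[1],A[2]; hi=1 → -1 -2 6 1 0 8 7 3 10 9
A[mid]=-2<-1: swap A[0],A[1]; lo=1,mid=2 → -2 -1 6 1 0 8 7 3 10 9
end: lo=1, hi=1; A = -2 -1 6 1 0 8 7 3 10 9

(1, 1)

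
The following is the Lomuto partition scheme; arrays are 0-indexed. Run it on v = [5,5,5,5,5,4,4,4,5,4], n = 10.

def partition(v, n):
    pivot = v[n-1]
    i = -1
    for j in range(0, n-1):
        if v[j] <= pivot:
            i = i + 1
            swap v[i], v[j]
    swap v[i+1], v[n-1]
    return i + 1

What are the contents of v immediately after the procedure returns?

[4,4,4,4,5,5,5,5,5,5]

pivot = v[9] = 4; i = -1
j=0: v[0]=5 > 4 → no swap
j=1: v[1]=5 > 4 → no swap
j=2: v[2]=5 > 4 → no swap
j=3: v[3]=5 > 4 → no swap
j=4: v[4]=5 > 4 → no swap
j=5: v[5]=4 ≤ 4 → i=0, swap v[0],v[5] → [4,5,5,5,5,5,4,4,5,4]
j=6: v[6]=4 ≤ 4 → i=1, swap v[1],v[6] → [4,4,5,5,5,5,5,4,5,4]
j=7: v[7]=4 ≤ 4 → i=2, swap v[2],v[7] → [4,4,4,5,5,5,5,5,5,4]
j=8: v[8]=5 > 4 → no swap
final swap v[3],v[9] → [4,4,4,4,5,5,5,5,5,5]; return 3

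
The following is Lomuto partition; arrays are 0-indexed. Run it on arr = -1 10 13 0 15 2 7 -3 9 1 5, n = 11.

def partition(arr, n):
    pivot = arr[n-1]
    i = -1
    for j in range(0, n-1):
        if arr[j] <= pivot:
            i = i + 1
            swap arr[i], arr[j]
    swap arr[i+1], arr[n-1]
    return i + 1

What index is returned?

5

pivot = arr[10] = 5; i = -1
j=0: arr[0]=-1 ≤ 5 → i=0, swap arr[0],arr[0] (no change) → -1 10 13 0 15 2 7 -3 9 1 5
j=1: arr[1]=10 > 5 → no swap
j=2: arr[2]=13 > 5 → no swap
j=3: arr[3]=0 ≤ 5 → i=1, swap arr[1],arr[3] → -1 0 13 10 15 2 7 -3 9 1 5
j=4: arr[4]=15 > 5 → no swap
j=5: arr[5]=2 ≤ 5 → i=2, swap arr[2],arr[5] → -1 0 2 10 15 13 7 -3 9 1 5
j=6: arr[6]=7 > 5 → no swap
j=7: arr[7]=-3 ≤ 5 → i=3, swap arr[3],arr[7] → -1 0 2 -3 15 13 7 10 9 1 5
j=8: arr[8]=9 > 5 → no swap
j=9: arr[9]=1 ≤ 5 → i=4, swap arr[4],arr[9] → -1 0 2 -3 1 13 7 10 9 15 5
final swap arr[5],arr[10] → -1 0 2 -3 1 5 7 10 9 15 13; return 5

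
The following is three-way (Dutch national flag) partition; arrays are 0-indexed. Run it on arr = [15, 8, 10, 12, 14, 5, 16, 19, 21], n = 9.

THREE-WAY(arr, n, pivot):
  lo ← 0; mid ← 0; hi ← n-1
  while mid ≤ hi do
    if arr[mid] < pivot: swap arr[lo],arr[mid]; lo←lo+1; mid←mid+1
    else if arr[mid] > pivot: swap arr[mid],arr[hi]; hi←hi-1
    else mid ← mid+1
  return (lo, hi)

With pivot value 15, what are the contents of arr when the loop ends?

[8, 10, 12, 14, 5, 15, 19, 21, 16]

lo=0 mid=0 hi=8
15=15: mid=1
8<15: swap(0,1), lo=1 mid=2 ⇒ [8, 15, 10, 12, 14, 5, 16, 19, 21]
10<15: swap(1,2), lo=2 mid=3 ⇒ [8, 10, 15, 12, 14, 5, 16, 19, 21]
12<15: swap(2,3), lo=3 mid=4 ⇒ [8, 10, 12, 15, 14, 5, 16, 19, 21]
14<15: swap(3,4), lo=4 mid=5 ⇒ [8, 10, 12, 14, 15, 5, 16, 19, 21]
5<15: swap(4,5), lo=5 mid=6 ⇒ [8, 10, 12, 14, 5, 15, 16, 19, 21]
16>15: swap(6,8), hi=7 ⇒ [8, 10, 12, 14, 5, 15, 21, 19, 16]
21>15: swap(6,7), hi=6 ⇒ [8, 10, 12, 14, 5, 15, 19, 21, 16]
19>15: swap(6,6), hi=5 ⇒ [8, 10, 12, 14, 5, 15, 19, 21, 16]
done. lo=5 hi=5; arr=[8, 10, 12, 14, 5, 15, 19, 21, 16]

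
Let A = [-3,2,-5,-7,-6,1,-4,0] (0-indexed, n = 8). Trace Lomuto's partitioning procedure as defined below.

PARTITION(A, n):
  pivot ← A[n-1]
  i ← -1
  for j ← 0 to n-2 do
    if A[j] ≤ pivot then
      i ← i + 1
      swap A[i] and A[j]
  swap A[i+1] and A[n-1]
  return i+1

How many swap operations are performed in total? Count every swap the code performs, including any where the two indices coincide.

pivot=0, i=-1
j=0: -3≤0, i=0, swap(0,0) ⇒ [-3,2,-5,-7,-6,1,-4,0]
j=1: 2>0, skip
j=2: -5≤0, i=1, swap(1,2) ⇒ [-3,-5,2,-7,-6,1,-4,0]
j=3: -7≤0, i=2, swap(2,3) ⇒ [-3,-5,-7,2,-6,1,-4,0]
j=4: -6≤0, i=3, swap(3,4) ⇒ [-3,-5,-7,-6,2,1,-4,0]
j=5: 1>0, skip
j=6: -4≤0, i=4, swap(4,6) ⇒ [-3,-5,-7,-6,-4,1,2,0]
swap(5,7) ⇒ [-3,-5,-7,-6,-4,0,2,1]; return 5

6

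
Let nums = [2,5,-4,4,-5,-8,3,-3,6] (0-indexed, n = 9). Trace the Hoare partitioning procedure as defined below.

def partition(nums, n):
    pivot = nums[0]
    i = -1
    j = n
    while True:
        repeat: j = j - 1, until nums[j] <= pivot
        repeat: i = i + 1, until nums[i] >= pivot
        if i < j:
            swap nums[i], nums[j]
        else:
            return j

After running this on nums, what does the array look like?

pivot=2
j stops at 7 (-3), i stops at 0 (2); swap ⇒ [-3,5,-4,4,-5,-8,3,2,6]
j stops at 5 (-8), i stops at 1 (5); swap ⇒ [-3,-8,-4,4,-5,5,3,2,6]
j stops at 4 (-5), i stops at 3 (4); swap ⇒ [-3,-8,-4,-5,4,5,3,2,6]
j stops at 3, i stops at 4; i≥j ⇒ return 3. nums=[-3,-8,-4,-5,4,5,3,2,6]

[-3,-8,-4,-5,4,5,3,2,6]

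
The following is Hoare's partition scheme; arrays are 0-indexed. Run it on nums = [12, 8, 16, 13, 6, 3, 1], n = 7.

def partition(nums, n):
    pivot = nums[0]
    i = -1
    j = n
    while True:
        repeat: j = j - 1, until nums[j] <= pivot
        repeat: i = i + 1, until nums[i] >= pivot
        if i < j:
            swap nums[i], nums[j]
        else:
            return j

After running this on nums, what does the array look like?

[1, 8, 3, 6, 13, 16, 12]

pivot = nums[0] = 12; i = -1, j = 7
j→6 (nums[6]=1≤12), i→0 (nums[0]=12≥12); i<j, swap → [1, 8, 16, 13, 6, 3, 12]
j→5 (nums[5]=3≤12), i→2 (nums[2]=16≥12); i<j, swap → [1, 8, 3, 13, 6, 16, 12]
j→4 (nums[4]=6≤12), i→3 (nums[3]=13≥12); i<j, swap → [1, 8, 3, 6, 13, 16, 12]
j→3, i→4; i≥j, return j=3. nums = [1, 8, 3, 6, 13, 16, 12]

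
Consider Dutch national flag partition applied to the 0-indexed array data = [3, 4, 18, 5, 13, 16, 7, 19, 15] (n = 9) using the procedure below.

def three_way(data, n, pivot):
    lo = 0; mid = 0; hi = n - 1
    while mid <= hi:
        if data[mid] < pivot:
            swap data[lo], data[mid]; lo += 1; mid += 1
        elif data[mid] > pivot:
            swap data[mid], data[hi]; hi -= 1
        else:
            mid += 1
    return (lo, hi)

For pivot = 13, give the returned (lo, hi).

pivot = 13; lo=0, mid=0, hi=8
data[mid]=3<13: swap data[0],data[0]; lo=1,mid=1 → [3, 4, 18, 5, 13, 16, 7, 19, 15]
data[mid]=4<13: swap data[1],data[1]; lo=2,mid=2 → [3, 4, 18, 5, 13, 16, 7, 19, 15]
data[mid]=18>13: swap data[2],data[8]; hi=7 → [3, 4, 15, 5, 13, 16, 7, 19, 18]
data[mid]=15>13: swap data[2],data[7]; hi=6 → [3, 4, 19, 5, 13, 16, 7, 15, 18]
data[mid]=19>13: swap data[2],data[6]; hi=5 → [3, 4, 7, 5, 13, 16, 19, 15, 18]
data[mid]=7<13: swap data[2],data[2]; lo=3,mid=3 → [3, 4, 7, 5, 13, 16, 19, 15, 18]
data[mid]=5<13: swap data[3],data[3]; lo=4,mid=4 → [3, 4, 7, 5, 13, 16, 19, 15, 18]
data[mid]=13=13: mid=5
data[mid]=16>13: swap data[5],data[5]; hi=4 → [3, 4, 7, 5, 13, 16, 19, 15, 18]
end: lo=4, hi=4; data = [3, 4, 7, 5, 13, 16, 19, 15, 18]

(4, 4)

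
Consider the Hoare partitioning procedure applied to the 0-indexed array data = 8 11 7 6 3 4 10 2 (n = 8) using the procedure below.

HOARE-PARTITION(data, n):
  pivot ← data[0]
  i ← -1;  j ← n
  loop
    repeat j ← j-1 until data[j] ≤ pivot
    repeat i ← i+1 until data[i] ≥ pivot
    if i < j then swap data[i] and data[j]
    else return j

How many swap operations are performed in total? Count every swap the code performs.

pivot = data[0] = 8; i = -1, j = 8
j→7 (data[7]=2≤8), i→0 (data[0]=8≥8); i<j, swap → 2 11 7 6 3 4 10 8
j→5 (data[5]=4≤8), i→1 (data[1]=11≥8); i<j, swap → 2 4 7 6 3 11 10 8
j→4, i→5; i≥j, return j=4. data = 2 4 7 6 3 11 10 8

2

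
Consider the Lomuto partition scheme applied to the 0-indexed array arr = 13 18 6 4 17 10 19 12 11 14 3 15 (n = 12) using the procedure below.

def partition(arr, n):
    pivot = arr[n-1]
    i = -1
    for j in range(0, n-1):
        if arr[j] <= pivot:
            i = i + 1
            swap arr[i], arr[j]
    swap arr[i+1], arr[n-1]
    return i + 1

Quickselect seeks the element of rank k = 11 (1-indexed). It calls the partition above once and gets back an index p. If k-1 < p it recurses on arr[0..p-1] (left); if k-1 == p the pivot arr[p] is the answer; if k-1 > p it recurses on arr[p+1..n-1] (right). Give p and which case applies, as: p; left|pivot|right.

8; right

pivot=15, i=-1
j=0: 13≤15, i=0, swap(0,0) ⇒ 13 18 6 4 17 10 19 12 11 14 3 15
j=1: 18>15, skip
j=2: 6≤15, i=1, swap(1,2) ⇒ 13 6 18 4 17 10 19 12 11 14 3 15
j=3: 4≤15, i=2, swap(2,3) ⇒ 13 6 4 18 17 10 19 12 11 14 3 15
j=4: 17>15, skip
j=5: 10≤15, i=3, swap(3,5) ⇒ 13 6 4 10 17 18 19 12 11 14 3 15
j=6: 19>15, skip
j=7: 12≤15, i=4, swap(4,7) ⇒ 13 6 4 10 12 18 19 17 11 14 3 15
j=8: 11≤15, i=5, swap(5,8) ⇒ 13 6 4 10 12 11 19 17 18 14 3 15
j=9: 14≤15, i=6, swap(6,9) ⇒ 13 6 4 10 12 11 14 17 18 19 3 15
j=10: 3≤15, i=7, swap(7,10) ⇒ 13 6 4 10 12 11 14 3 18 19 17 15
swap(8,11) ⇒ 13 6 4 10 12 11 14 3 15 19 17 18; return 8
p = 8; k-1 = 10 > 8 ⇒ right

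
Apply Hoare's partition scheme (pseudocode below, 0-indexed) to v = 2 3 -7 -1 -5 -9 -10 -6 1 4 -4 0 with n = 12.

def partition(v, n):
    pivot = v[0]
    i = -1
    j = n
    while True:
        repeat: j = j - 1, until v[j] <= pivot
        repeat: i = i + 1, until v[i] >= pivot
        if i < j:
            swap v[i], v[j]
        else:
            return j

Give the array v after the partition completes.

0 -4 -7 -1 -5 -9 -10 -6 1 4 3 2

pivot = v[0] = 2; i = -1, j = 12
j→11 (v[11]=0≤2), i→0 (v[0]=2≥2); i<j, swap → 0 3 -7 -1 -5 -9 -10 -6 1 4 -4 2
j→10 (v[10]=-4≤2), i→1 (v[1]=3≥2); i<j, swap → 0 -4 -7 -1 -5 -9 -10 -6 1 4 3 2
j→8, i→9; i≥j, return j=8. v = 0 -4 -7 -1 -5 -9 -10 -6 1 4 3 2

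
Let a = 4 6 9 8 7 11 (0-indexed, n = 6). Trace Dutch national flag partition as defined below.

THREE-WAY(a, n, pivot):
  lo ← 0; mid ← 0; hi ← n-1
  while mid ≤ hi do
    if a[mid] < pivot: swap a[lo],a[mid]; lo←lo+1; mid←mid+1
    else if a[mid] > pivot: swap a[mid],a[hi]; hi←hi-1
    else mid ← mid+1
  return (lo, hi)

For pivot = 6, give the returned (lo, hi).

lo=0 mid=0 hi=5
4<6: swap(0,0), lo=1 mid=1 ⇒ 4 6 9 8 7 11
6=6: mid=2
9>6: swap(2,5), hi=4 ⇒ 4 6 11 8 7 9
11>6: swap(2,4), hi=3 ⇒ 4 6 7 8 11 9
7>6: swap(2,3), hi=2 ⇒ 4 6 8 7 11 9
8>6: swap(2,2), hi=1 ⇒ 4 6 8 7 11 9
done. lo=1 hi=1; a=4 6 8 7 11 9

(1, 1)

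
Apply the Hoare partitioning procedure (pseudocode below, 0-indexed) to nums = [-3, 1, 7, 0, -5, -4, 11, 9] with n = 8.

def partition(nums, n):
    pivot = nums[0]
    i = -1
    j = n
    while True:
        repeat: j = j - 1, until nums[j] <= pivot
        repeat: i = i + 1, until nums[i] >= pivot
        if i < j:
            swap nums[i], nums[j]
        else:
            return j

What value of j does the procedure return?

pivot=-3
j stops at 5 (-4), i stops at 0 (-3); swap ⇒ [-4, 1, 7, 0, -5, -3, 11, 9]
j stops at 4 (-5), i stops at 1 (1); swap ⇒ [-4, -5, 7, 0, 1, -3, 11, 9]
j stops at 1, i stops at 2; i≥j ⇒ return 1. nums=[-4, -5, 7, 0, 1, -3, 11, 9]

1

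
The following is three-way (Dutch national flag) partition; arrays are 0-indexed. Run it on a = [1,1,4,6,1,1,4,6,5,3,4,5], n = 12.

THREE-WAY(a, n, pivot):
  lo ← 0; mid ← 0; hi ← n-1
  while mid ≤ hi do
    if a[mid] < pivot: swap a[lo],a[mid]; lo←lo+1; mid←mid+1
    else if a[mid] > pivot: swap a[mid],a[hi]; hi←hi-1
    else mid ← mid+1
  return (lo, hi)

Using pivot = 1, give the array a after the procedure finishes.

[1,1,1,1,6,4,6,5,3,4,5,4]

lo=0 mid=0 hi=11
1=1: mid=1
1=1: mid=2
4>1: swap(2,11), hi=10 ⇒ [1,1,5,6,1,1,4,6,5,3,4,4]
5>1: swap(2,10), hi=9 ⇒ [1,1,4,6,1,1,4,6,5,3,5,4]
4>1: swap(2,9), hi=8 ⇒ [1,1,3,6,1,1,4,6,5,4,5,4]
3>1: swap(2,8), hi=7 ⇒ [1,1,5,6,1,1,4,6,3,4,5,4]
5>1: swap(2,7), hi=6 ⇒ [1,1,6,6,1,1,4,5,3,4,5,4]
6>1: swap(2,6), hi=5 ⇒ [1,1,4,6,1,1,6,5,3,4,5,4]
4>1: swap(2,5), hi=4 ⇒ [1,1,1,6,1,4,6,5,3,4,5,4]
1=1: mid=3
6>1: swap(3,4), hi=3 ⇒ [1,1,1,1,6,4,6,5,3,4,5,4]
1=1: mid=4
done. lo=0 hi=3; a=[1,1,1,1,6,4,6,5,3,4,5,4]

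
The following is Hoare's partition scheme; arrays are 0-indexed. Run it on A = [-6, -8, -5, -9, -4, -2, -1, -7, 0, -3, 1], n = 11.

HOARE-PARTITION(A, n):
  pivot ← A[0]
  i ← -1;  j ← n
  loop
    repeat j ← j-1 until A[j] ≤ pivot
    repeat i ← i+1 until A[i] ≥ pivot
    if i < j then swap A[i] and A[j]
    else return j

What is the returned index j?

2

pivot=-6
j stops at 7 (-7), i stops at 0 (-6); swap ⇒ [-7, -8, -5, -9, -4, -2, -1, -6, 0, -3, 1]
j stops at 3 (-9), i stops at 2 (-5); swap ⇒ [-7, -8, -9, -5, -4, -2, -1, -6, 0, -3, 1]
j stops at 2, i stops at 3; i≥j ⇒ return 2. A=[-7, -8, -9, -5, -4, -2, -1, -6, 0, -3, 1]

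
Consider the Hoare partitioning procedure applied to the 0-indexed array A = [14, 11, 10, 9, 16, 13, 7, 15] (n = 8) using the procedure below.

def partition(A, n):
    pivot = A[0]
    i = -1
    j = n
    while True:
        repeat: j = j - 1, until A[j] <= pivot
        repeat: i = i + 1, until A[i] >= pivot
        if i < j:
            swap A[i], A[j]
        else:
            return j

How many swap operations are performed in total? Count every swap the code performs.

pivot = A[0] = 14; i = -1, j = 8
j→6 (A[6]=7≤14), i→0 (A[0]=14≥14); i<j, swap → [7, 11, 10, 9, 16, 13, 14, 15]
j→5 (A[5]=13≤14), i→4 (A[4]=16≥14); i<j, swap → [7, 11, 10, 9, 13, 16, 14, 15]
j→4, i→5; i≥j, return j=4. A = [7, 11, 10, 9, 13, 16, 14, 15]

2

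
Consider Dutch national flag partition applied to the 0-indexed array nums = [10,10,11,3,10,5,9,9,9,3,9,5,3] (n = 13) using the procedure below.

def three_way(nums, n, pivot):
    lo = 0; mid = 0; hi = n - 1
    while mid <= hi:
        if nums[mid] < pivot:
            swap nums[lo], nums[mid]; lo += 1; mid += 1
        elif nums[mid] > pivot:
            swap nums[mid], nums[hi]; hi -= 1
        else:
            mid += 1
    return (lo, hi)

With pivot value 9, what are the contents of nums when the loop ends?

lo=0 mid=0 hi=12
10>9: swap(0,12), hi=11 ⇒ [3,10,11,3,10,5,9,9,9,3,9,5,10]
3<9: swap(0,0), lo=1 mid=1 ⇒ [3,10,11,3,10,5,9,9,9,3,9,5,10]
10>9: swap(1,11), hi=10 ⇒ [3,5,11,3,10,5,9,9,9,3,9,10,10]
5<9: swap(1,1), lo=2 mid=2 ⇒ [3,5,11,3,10,5,9,9,9,3,9,10,10]
11>9: swap(2,10), hi=9 ⇒ [3,5,9,3,10,5,9,9,9,3,11,10,10]
9=9: mid=3
3<9: swap(2,3), lo=3 mid=4 ⇒ [3,5,3,9,10,5,9,9,9,3,11,10,10]
10>9: swap(4,9), hi=8 ⇒ [3,5,3,9,3,5,9,9,9,10,11,10,10]
3<9: swap(3,4), lo=4 mid=5 ⇒ [3,5,3,3,9,5,9,9,9,10,11,10,10]
5<9: swap(4,5), lo=5 mid=6 ⇒ [3,5,3,3,5,9,9,9,9,10,11,10,10]
9=9: mid=7
9=9: mid=8
9=9: mid=9
done. lo=5 hi=8; nums=[3,5,3,3,5,9,9,9,9,10,11,10,10]

[3,5,3,3,5,9,9,9,9,10,11,10,10]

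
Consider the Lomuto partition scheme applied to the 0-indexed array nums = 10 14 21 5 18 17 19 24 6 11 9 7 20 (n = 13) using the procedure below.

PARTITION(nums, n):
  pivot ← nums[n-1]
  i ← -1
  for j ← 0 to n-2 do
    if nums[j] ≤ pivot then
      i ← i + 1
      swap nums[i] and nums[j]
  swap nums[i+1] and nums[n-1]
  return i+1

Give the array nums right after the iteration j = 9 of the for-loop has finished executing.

pivot=20, i=-1
j=0: 10≤20, i=0, swap(0,0) ⇒ 10 14 21 5 18 17 19 24 6 11 9 7 20
j=1: 14≤20, i=1, swap(1,1) ⇒ 10 14 21 5 18 17 19 24 6 11 9 7 20
j=2: 21>20, skip
j=3: 5≤20, i=2, swap(2,3) ⇒ 10 14 5 21 18 17 19 24 6 11 9 7 20
j=4: 18≤20, i=3, swap(3,4) ⇒ 10 14 5 18 21 17 19 24 6 11 9 7 20
j=5: 17≤20, i=4, swap(4,5) ⇒ 10 14 5 18 17 21 19 24 6 11 9 7 20
j=6: 19≤20, i=5, swap(5,6) ⇒ 10 14 5 18 17 19 21 24 6 11 9 7 20
j=7: 24>20, skip
j=8: 6≤20, i=6, swap(6,8) ⇒ 10 14 5 18 17 19 6 24 21 11 9 7 20
j=9: 11≤20, i=7, swap(7,9) ⇒ 10 14 5 18 17 19 6 11 21 24 9 7 20
(after j=9) nums = 10 14 5 18 17 19 6 11 21 24 9 7 20

10 14 5 18 17 19 6 11 21 24 9 7 20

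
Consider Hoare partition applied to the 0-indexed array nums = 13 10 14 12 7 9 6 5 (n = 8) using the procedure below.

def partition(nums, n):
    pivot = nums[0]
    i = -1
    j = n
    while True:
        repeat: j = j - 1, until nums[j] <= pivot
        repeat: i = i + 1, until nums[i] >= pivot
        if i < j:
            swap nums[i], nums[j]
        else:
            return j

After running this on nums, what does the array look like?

5 10 6 12 7 9 14 13

pivot = nums[0] = 13; i = -1, j = 8
j→7 (nums[7]=5≤13), i→0 (nums[0]=13≥13); i<j, swap → 5 10 14 12 7 9 6 13
j→6 (nums[6]=6≤13), i→2 (nums[2]=14≥13); i<j, swap → 5 10 6 12 7 9 14 13
j→5, i→6; i≥j, return j=5. nums = 5 10 6 12 7 9 14 13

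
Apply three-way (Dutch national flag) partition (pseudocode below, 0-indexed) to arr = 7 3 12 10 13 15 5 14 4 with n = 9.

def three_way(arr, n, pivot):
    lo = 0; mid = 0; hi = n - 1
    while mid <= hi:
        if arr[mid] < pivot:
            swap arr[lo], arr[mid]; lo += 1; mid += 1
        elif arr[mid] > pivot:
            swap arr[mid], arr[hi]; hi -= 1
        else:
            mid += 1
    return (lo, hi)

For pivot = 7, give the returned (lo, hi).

(3, 3)

pivot = 7; lo=0, mid=0, hi=8
arr[mid]=7=7: mid=1
arr[mid]=3<7: swap arr[0],arr[1]; lo=1,mid=2 → 3 7 12 10 13 15 5 14 4
arr[mid]=12>7: swap arr[2],arr[8]; hi=7 → 3 7 4 10 13 15 5 14 12
arr[mid]=4<7: swap arr[1],arr[2]; lo=2,mid=3 → 3 4 7 10 13 15 5 14 12
arr[mid]=10>7: swap arr[3],arr[7]; hi=6 → 3 4 7 14 13 15 5 10 12
arr[mid]=14>7: swap arr[3],arr[6]; hi=5 → 3 4 7 5 13 15 14 10 12
arr[mid]=5<7: swap arr[2],arr[3]; lo=3,mid=4 → 3 4 5 7 13 15 14 10 12
arr[mid]=13>7: swap arr[4],arr[5]; hi=4 → 3 4 5 7 15 13 14 10 12
arr[mid]=15>7: swap arr[4],arr[4]; hi=3 → 3 4 5 7 15 13 14 10 12
end: lo=3, hi=3; arr = 3 4 5 7 15 13 14 10 12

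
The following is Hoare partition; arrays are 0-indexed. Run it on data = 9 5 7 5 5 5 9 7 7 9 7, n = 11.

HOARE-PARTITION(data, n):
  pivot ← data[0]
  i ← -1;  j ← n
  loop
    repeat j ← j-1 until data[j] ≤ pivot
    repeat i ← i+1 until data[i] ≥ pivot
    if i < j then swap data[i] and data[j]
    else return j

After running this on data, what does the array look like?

7 5 7 5 5 5 9 7 7 9 9

pivot=9
j stops at 10 (7), i stops at 0 (9); swap ⇒ 7 5 7 5 5 5 9 7 7 9 9
j stops at 9 (9), i stops at 6 (9); swap ⇒ 7 5 7 5 5 5 9 7 7 9 9
j stops at 8, i stops at 9; i≥j ⇒ return 8. data=7 5 7 5 5 5 9 7 7 9 9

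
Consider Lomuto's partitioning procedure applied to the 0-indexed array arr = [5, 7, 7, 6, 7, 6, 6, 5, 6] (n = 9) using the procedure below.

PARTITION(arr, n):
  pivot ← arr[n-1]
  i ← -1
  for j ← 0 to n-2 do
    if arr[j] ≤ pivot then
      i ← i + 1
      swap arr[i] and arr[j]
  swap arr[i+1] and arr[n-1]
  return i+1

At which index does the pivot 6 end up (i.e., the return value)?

pivot = arr[8] = 6; i = -1
j=0: arr[0]=5 ≤ 6 → i=0, swap arr[0],arr[0] (no change) → [5, 7, 7, 6, 7, 6, 6, 5, 6]
j=1: arr[1]=7 > 6 → no swap
j=2: arr[2]=7 > 6 → no swap
j=3: arr[3]=6 ≤ 6 → i=1, swap arr[1],arr[3] → [5, 6, 7, 7, 7, 6, 6, 5, 6]
j=4: arr[4]=7 > 6 → no swap
j=5: arr[5]=6 ≤ 6 → i=2, swap arr[2],arr[5] → [5, 6, 6, 7, 7, 7, 6, 5, 6]
j=6: arr[6]=6 ≤ 6 → i=3, swap arr[3],arr[6] → [5, 6, 6, 6, 7, 7, 7, 5, 6]
j=7: arr[7]=5 ≤ 6 → i=4, swap arr[4],arr[7] → [5, 6, 6, 6, 5, 7, 7, 7, 6]
final swap arr[5],arr[8] → [5, 6, 6, 6, 5, 6, 7, 7, 7]; return 5

5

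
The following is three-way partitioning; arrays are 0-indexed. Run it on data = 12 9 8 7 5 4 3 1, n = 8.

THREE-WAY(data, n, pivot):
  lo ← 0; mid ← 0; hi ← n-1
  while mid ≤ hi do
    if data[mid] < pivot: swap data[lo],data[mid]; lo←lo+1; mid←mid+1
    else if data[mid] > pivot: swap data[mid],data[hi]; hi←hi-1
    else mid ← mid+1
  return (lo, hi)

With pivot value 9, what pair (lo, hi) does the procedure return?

(6, 6)

pivot = 9; lo=0, mid=0, hi=7
data[mid]=12>9: swap data[0],data[7]; hi=6 → 1 9 8 7 5 4 3 12
data[mid]=1<9: swap data[0],data[0]; lo=1,mid=1 → 1 9 8 7 5 4 3 12
data[mid]=9=9: mid=2
data[mid]=8<9: swap data[1],data[2]; lo=2,mid=3 → 1 8 9 7 5 4 3 12
data[mid]=7<9: swap data[2],data[3]; lo=3,mid=4 → 1 8 7 9 5 4 3 12
data[mid]=5<9: swap data[3],data[4]; lo=4,mid=5 → 1 8 7 5 9 4 3 12
data[mid]=4<9: swap data[4],data[5]; lo=5,mid=6 → 1 8 7 5 4 9 3 12
data[mid]=3<9: swap data[5],data[6]; lo=6,mid=7 → 1 8 7 5 4 3 9 12
end: lo=6, hi=6; data = 1 8 7 5 4 3 9 12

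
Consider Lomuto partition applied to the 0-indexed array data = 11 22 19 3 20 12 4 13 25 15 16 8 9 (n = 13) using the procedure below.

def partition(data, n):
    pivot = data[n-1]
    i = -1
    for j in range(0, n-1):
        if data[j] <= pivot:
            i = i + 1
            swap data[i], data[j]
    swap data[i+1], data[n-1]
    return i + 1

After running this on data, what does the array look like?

pivot = data[12] = 9; i = -1
j=0: data[0]=11 > 9 → no swap
j=1: data[1]=22 > 9 → no swap
j=2: data[2]=19 > 9 → no swap
j=3: data[3]=3 ≤ 9 → i=0, swap data[0],data[3] → 3 22 19 11 20 12 4 13 25 15 16 8 9
j=4: data[4]=20 > 9 → no swap
j=5: data[5]=12 > 9 → no swap
j=6: data[6]=4 ≤ 9 → i=1, swap data[1],data[6] → 3 4 19 11 20 12 22 13 25 15 16 8 9
j=7: data[7]=13 > 9 → no swap
j=8: data[8]=25 > 9 → no swap
j=9: data[9]=15 > 9 → no swap
j=10: data[10]=16 > 9 → no swap
j=11: data[11]=8 ≤ 9 → i=2, swap data[2],data[11] → 3 4 8 11 20 12 22 13 25 15 16 19 9
final swap data[3],data[12] → 3 4 8 9 20 12 22 13 25 15 16 19 11; return 3

3 4 8 9 20 12 22 13 25 15 16 19 11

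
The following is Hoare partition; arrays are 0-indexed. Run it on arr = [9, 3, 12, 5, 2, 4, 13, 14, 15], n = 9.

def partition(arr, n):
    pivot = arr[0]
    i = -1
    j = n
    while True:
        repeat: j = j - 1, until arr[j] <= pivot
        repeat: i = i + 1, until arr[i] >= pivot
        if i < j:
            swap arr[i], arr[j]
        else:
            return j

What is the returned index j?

pivot = arr[0] = 9; i = -1, j = 9
j→5 (arr[5]=4≤9), i→0 (arr[0]=9≥9); i<j, swap → [4, 3, 12, 5, 2, 9, 13, 14, 15]
j→4 (arr[4]=2≤9), i→2 (arr[2]=12≥9); i<j, swap → [4, 3, 2, 5, 12, 9, 13, 14, 15]
j→3, i→4; i≥j, return j=3. arr = [4, 3, 2, 5, 12, 9, 13, 14, 15]

3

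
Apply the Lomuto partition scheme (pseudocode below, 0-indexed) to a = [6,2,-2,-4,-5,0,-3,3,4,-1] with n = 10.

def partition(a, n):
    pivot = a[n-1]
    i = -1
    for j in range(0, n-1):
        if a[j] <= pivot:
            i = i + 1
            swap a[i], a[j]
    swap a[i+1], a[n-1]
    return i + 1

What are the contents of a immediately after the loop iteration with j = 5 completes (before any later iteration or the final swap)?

pivot = a[9] = -1; i = -1
j=0: a[0]=6 > -1 → no swap
j=1: a[1]=2 > -1 → no swap
j=2: a[2]=-2 ≤ -1 → i=0, swap a[0],a[2] → [-2,2,6,-4,-5,0,-3,3,4,-1]
j=3: a[3]=-4 ≤ -1 → i=1, swap a[1],a[3] → [-2,-4,6,2,-5,0,-3,3,4,-1]
j=4: a[4]=-5 ≤ -1 → i=2, swap a[2],a[4] → [-2,-4,-5,2,6,0,-3,3,4,-1]
j=5: a[5]=0 > -1 → no swap
(after j=5) a = [-2,-4,-5,2,6,0,-3,3,4,-1]

[-2,-4,-5,2,6,0,-3,3,4,-1]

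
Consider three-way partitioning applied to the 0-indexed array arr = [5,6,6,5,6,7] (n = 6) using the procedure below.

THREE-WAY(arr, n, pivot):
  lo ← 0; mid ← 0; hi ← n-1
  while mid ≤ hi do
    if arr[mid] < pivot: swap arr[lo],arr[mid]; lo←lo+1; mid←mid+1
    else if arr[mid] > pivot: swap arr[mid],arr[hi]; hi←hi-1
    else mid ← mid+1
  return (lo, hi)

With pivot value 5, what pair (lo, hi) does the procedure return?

(0, 1)

pivot = 5; lo=0, mid=0, hi=5
arr[mid]=5=5: mid=1
arr[mid]=6>5: swap arr[1],arr[5]; hi=4 → [5,7,6,5,6,6]
arr[mid]=7>5: swap arr[1],arr[4]; hi=3 → [5,6,6,5,7,6]
arr[mid]=6>5: swap arr[1],arr[3]; hi=2 → [5,5,6,6,7,6]
arr[mid]=5=5: mid=2
arr[mid]=6>5: swap arr[2],arr[2]; hi=1 → [5,5,6,6,7,6]
end: lo=0, hi=1; arr = [5,5,6,6,7,6]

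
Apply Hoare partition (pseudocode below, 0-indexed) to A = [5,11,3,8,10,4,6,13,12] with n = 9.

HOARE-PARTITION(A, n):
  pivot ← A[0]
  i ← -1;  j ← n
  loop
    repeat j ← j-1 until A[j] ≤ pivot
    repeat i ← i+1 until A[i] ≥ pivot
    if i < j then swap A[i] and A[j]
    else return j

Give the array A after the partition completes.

[4,3,11,8,10,5,6,13,12]

pivot=5
j stops at 5 (4), i stops at 0 (5); swap ⇒ [4,11,3,8,10,5,6,13,12]
j stops at 2 (3), i stops at 1 (11); swap ⇒ [4,3,11,8,10,5,6,13,12]
j stops at 1, i stops at 2; i≥j ⇒ return 1. A=[4,3,11,8,10,5,6,13,12]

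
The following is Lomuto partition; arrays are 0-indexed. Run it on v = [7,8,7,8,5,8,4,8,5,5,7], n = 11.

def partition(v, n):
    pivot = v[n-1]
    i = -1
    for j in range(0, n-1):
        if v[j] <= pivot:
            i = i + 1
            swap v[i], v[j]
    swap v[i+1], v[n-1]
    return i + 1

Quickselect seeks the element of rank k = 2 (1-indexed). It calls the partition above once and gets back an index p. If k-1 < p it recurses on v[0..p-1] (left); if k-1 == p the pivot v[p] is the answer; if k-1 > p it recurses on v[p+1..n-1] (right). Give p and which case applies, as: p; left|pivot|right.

6; left

pivot = v[10] = 7; i = -1
j=0: v[0]=7 ≤ 7 → i=0, swap v[0],v[0] (no change) → [7,8,7,8,5,8,4,8,5,5,7]
j=1: v[1]=8 > 7 → no swap
j=2: v[2]=7 ≤ 7 → i=1, swap v[1],v[2] → [7,7,8,8,5,8,4,8,5,5,7]
j=3: v[3]=8 > 7 → no swap
j=4: v[4]=5 ≤ 7 → i=2, swap v[2],v[4] → [7,7,5,8,8,8,4,8,5,5,7]
j=5: v[5]=8 > 7 → no swap
j=6: v[6]=4 ≤ 7 → i=3, swap v[3],v[6] → [7,7,5,4,8,8,8,8,5,5,7]
j=7: v[7]=8 > 7 → no swap
j=8: v[8]=5 ≤ 7 → i=4, swap v[4],v[8] → [7,7,5,4,5,8,8,8,8,5,7]
j=9: v[9]=5 ≤ 7 → i=5, swap v[5],v[9] → [7,7,5,4,5,5,8,8,8,8,7]
final swap v[6],v[10] → [7,7,5,4,5,5,7,8,8,8,8]; return 6
p = 6; k-1 = 1 < 6 ⇒ left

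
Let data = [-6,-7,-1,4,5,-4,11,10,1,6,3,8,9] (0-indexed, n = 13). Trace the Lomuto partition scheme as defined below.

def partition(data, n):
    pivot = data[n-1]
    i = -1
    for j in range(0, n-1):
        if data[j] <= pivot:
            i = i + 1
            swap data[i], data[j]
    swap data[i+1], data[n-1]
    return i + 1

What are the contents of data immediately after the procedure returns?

[-6,-7,-1,4,5,-4,1,6,3,8,9,10,11]

pivot=9, i=-1
j=0: -6≤9, i=0, swap(0,0) ⇒ [-6,-7,-1,4,5,-4,11,10,1,6,3,8,9]
j=1: -7≤9, i=1, swap(1,1) ⇒ [-6,-7,-1,4,5,-4,11,10,1,6,3,8,9]
j=2: -1≤9, i=2, swap(2,2) ⇒ [-6,-7,-1,4,5,-4,11,10,1,6,3,8,9]
j=3: 4≤9, i=3, swap(3,3) ⇒ [-6,-7,-1,4,5,-4,11,10,1,6,3,8,9]
j=4: 5≤9, i=4, swap(4,4) ⇒ [-6,-7,-1,4,5,-4,11,10,1,6,3,8,9]
j=5: -4≤9, i=5, swap(5,5) ⇒ [-6,-7,-1,4,5,-4,11,10,1,6,3,8,9]
j=6: 11>9, skip
j=7: 10>9, skip
j=8: 1≤9, i=6, swap(6,8) ⇒ [-6,-7,-1,4,5,-4,1,10,11,6,3,8,9]
j=9: 6≤9, i=7, swap(7,9) ⇒ [-6,-7,-1,4,5,-4,1,6,11,10,3,8,9]
j=10: 3≤9, i=8, swap(8,10) ⇒ [-6,-7,-1,4,5,-4,1,6,3,10,11,8,9]
j=11: 8≤9, i=9, swap(9,11) ⇒ [-6,-7,-1,4,5,-4,1,6,3,8,11,10,9]
swap(10,12) ⇒ [-6,-7,-1,4,5,-4,1,6,3,8,9,10,11]; return 10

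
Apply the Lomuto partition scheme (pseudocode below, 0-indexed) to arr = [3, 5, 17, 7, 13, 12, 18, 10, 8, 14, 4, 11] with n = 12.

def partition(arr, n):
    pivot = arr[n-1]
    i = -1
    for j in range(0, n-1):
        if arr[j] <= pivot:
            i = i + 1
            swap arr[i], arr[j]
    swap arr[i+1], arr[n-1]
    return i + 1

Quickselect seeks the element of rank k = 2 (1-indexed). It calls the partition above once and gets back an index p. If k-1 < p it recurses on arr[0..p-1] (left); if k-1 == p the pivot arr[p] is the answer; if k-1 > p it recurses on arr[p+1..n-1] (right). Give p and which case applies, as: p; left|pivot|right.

6; left

pivot=11, i=-1
j=0: 3≤11, i=0, swap(0,0) ⇒ [3, 5, 17, 7, 13, 12, 18, 10, 8, 14, 4, 11]
j=1: 5≤11, i=1, swap(1,1) ⇒ [3, 5, 17, 7, 13, 12, 18, 10, 8, 14, 4, 11]
j=2: 17>11, skip
j=3: 7≤11, i=2, swap(2,3) ⇒ [3, 5, 7, 17, 13, 12, 18, 10, 8, 14, 4, 11]
j=4: 13>11, skip
j=5: 12>11, skip
j=6: 18>11, skip
j=7: 10≤11, i=3, swap(3,7) ⇒ [3, 5, 7, 10, 13, 12, 18, 17, 8, 14, 4, 11]
j=8: 8≤11, i=4, swap(4,8) ⇒ [3, 5, 7, 10, 8, 12, 18, 17, 13, 14, 4, 11]
j=9: 14>11, skip
j=10: 4≤11, i=5, swap(5,10) ⇒ [3, 5, 7, 10, 8, 4, 18, 17, 13, 14, 12, 11]
swap(6,11) ⇒ [3, 5, 7, 10, 8, 4, 11, 17, 13, 14, 12, 18]; return 6
p = 6; k-1 = 1 < 6 ⇒ left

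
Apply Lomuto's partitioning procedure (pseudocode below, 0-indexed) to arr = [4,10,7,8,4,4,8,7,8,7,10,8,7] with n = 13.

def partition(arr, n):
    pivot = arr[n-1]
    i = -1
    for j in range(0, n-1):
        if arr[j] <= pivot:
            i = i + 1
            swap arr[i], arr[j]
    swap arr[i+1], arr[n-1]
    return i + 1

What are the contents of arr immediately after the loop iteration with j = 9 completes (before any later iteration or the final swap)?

pivot=7, i=-1
j=0: 4≤7, i=0, swap(0,0) ⇒ [4,10,7,8,4,4,8,7,8,7,10,8,7]
j=1: 10>7, skip
j=2: 7≤7, i=1, swap(1,2) ⇒ [4,7,10,8,4,4,8,7,8,7,10,8,7]
j=3: 8>7, skip
j=4: 4≤7, i=2, swap(2,4) ⇒ [4,7,4,8,10,4,8,7,8,7,10,8,7]
j=5: 4≤7, i=3, swap(3,5) ⇒ [4,7,4,4,10,8,8,7,8,7,10,8,7]
j=6: 8>7, skip
j=7: 7≤7, i=4, swap(4,7) ⇒ [4,7,4,4,7,8,8,10,8,7,10,8,7]
j=8: 8>7, skip
j=9: 7≤7, i=5, swap(5,9) ⇒ [4,7,4,4,7,7,8,10,8,8,10,8,7]
(after j=9) arr = [4,7,4,4,7,7,8,10,8,8,10,8,7]

[4,7,4,4,7,7,8,10,8,8,10,8,7]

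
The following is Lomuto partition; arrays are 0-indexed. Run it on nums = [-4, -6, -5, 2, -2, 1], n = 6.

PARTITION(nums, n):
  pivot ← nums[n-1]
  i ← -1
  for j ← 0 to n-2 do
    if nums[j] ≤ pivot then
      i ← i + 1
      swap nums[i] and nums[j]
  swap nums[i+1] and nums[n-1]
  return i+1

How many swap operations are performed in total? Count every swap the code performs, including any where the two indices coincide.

pivot = nums[5] = 1; i = -1
j=0: nums[0]=-4 ≤ 1 → i=0, swap nums[0],nums[0] (no change) → [-4, -6, -5, 2, -2, 1]
j=1: nums[1]=-6 ≤ 1 → i=1, swap nums[1],nums[1] (no change) → [-4, -6, -5, 2, -2, 1]
j=2: nums[2]=-5 ≤ 1 → i=2, swap nums[2],nums[2] (no change) → [-4, -6, -5, 2, -2, 1]
j=3: nums[3]=2 > 1 → no swap
j=4: nums[4]=-2 ≤ 1 → i=3, swap nums[3],nums[4] → [-4, -6, -5, -2, 2, 1]
final swap nums[4],nums[5] → [-4, -6, -5, -2, 1, 2]; return 4

5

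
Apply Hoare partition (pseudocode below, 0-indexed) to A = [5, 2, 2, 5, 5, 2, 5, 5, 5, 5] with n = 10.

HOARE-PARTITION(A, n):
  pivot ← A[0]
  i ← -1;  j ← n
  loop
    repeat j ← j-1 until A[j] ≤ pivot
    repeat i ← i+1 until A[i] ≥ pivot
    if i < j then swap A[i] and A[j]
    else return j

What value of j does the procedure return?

pivot = A[0] = 5; i = -1, j = 10
j→9 (A[9]=5≤5), i→0 (A[0]=5≥5); i<j, swap → [5, 2, 2, 5, 5, 2, 5, 5, 5, 5]
j→8 (A[8]=5≤5), i→3 (A[3]=5≥5); i<j, swap → [5, 2, 2, 5, 5, 2, 5, 5, 5, 5]
j→7 (A[7]=5≤5), i→4 (A[4]=5≥5); i<j, swap → [5, 2, 2, 5, 5, 2, 5, 5, 5, 5]
j→6, i→6; i≥j, return j=6. A = [5, 2, 2, 5, 5, 2, 5, 5, 5, 5]

6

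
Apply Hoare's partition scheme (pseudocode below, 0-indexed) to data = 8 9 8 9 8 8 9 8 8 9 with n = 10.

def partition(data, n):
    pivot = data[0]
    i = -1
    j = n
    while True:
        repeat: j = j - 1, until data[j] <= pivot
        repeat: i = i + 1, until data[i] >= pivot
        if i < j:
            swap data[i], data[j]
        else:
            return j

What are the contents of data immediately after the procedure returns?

8 8 8 8 9 8 9 9 8 9

pivot=8
j stops at 8 (8), i stops at 0 (8); swap ⇒ 8 9 8 9 8 8 9 8 8 9
j stops at 7 (8), i stops at 1 (9); swap ⇒ 8 8 8 9 8 8 9 9 8 9
j stops at 5 (8), i stops at 2 (8); swap ⇒ 8 8 8 9 8 8 9 9 8 9
j stops at 4 (8), i stops at 3 (9); swap ⇒ 8 8 8 8 9 8 9 9 8 9
j stops at 3, i stops at 4; i≥j ⇒ return 3. data=8 8 8 8 9 8 9 9 8 9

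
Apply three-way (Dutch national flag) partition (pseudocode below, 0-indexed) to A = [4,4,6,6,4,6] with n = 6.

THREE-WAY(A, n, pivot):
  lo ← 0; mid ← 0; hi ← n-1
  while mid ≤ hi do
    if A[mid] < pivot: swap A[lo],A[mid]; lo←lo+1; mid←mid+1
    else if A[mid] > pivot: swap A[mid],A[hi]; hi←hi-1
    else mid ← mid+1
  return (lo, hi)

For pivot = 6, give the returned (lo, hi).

lo=0 mid=0 hi=5
4<6: swap(0,0), lo=1 mid=1 ⇒ [4,4,6,6,4,6]
4<6: swap(1,1), lo=2 mid=2 ⇒ [4,4,6,6,4,6]
6=6: mid=3
6=6: mid=4
4<6: swap(2,4), lo=3 mid=5 ⇒ [4,4,4,6,6,6]
6=6: mid=6
done. lo=3 hi=5; A=[4,4,4,6,6,6]

(3, 5)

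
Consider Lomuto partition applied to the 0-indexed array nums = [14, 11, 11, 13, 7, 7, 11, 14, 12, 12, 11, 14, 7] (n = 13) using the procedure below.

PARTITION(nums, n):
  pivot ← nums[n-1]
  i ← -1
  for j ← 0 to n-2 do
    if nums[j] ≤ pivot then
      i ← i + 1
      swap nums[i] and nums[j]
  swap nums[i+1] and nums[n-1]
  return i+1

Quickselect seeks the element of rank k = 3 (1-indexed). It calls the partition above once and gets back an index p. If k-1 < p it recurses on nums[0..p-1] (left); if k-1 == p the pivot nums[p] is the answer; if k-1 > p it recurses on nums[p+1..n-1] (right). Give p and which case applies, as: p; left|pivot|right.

2; pivot

pivot=7, i=-1
j=0: 14>7, skip
j=1: 11>7, skip
j=2: 11>7, skip
j=3: 13>7, skip
j=4: 7≤7, i=0, swap(0,4) ⇒ [7, 11, 11, 13, 14, 7, 11, 14, 12, 12, 11, 14, 7]
j=5: 7≤7, i=1, swap(1,5) ⇒ [7, 7, 11, 13, 14, 11, 11, 14, 12, 12, 11, 14, 7]
j=6: 11>7, skip
j=7: 14>7, skip
j=8: 12>7, skip
j=9: 12>7, skip
j=10: 11>7, skip
j=11: 14>7, skip
swap(2,12) ⇒ [7, 7, 7, 13, 14, 11, 11, 14, 12, 12, 11, 14, 11]; return 2
p = 2; k-1 = 2 == 2 ⇒ pivot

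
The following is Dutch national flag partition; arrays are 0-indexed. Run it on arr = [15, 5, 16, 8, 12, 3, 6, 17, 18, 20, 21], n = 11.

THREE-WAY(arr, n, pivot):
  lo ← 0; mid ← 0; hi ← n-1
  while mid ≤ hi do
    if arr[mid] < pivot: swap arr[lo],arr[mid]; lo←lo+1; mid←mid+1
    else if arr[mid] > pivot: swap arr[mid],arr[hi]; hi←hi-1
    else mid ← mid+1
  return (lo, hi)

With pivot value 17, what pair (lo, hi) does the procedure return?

(7, 7)

pivot = 17; lo=0, mid=0, hi=10
arr[mid]=15<17: swap arr[0],arr[0]; lo=1,mid=1 → [15, 5, 16, 8, 12, 3, 6, 17, 18, 20, 21]
arr[mid]=5<17: swap arr[1],arr[1]; lo=2,mid=2 → [15, 5, 16, 8, 12, 3, 6, 17, 18, 20, 21]
arr[mid]=16<17: swap arr[2],arr[2]; lo=3,mid=3 → [15, 5, 16, 8, 12, 3, 6, 17, 18, 20, 21]
arr[mid]=8<17: swap arr[3],arr[3]; lo=4,mid=4 → [15, 5, 16, 8, 12, 3, 6, 17, 18, 20, 21]
arr[mid]=12<17: swap arr[4],arr[4]; lo=5,mid=5 → [15, 5, 16, 8, 12, 3, 6, 17, 18, 20, 21]
arr[mid]=3<17: swap arr[5],arr[5]; lo=6,mid=6 → [15, 5, 16, 8, 12, 3, 6, 17, 18, 20, 21]
arr[mid]=6<17: swap arr[6],arr[6]; lo=7,mid=7 → [15, 5, 16, 8, 12, 3, 6, 17, 18, 20, 21]
arr[mid]=17=17: mid=8
arr[mid]=18>17: swap arr[8],arr[10]; hi=9 → [15, 5, 16, 8, 12, 3, 6, 17, 21, 20, 18]
arr[mid]=21>17: swap arr[8],arr[9]; hi=8 → [15, 5, 16, 8, 12, 3, 6, 17, 20, 21, 18]
arr[mid]=20>17: swap arr[8],arr[8]; hi=7 → [15, 5, 16, 8, 12, 3, 6, 17, 20, 21, 18]
end: lo=7, hi=7; arr = [15, 5, 16, 8, 12, 3, 6, 17, 20, 21, 18]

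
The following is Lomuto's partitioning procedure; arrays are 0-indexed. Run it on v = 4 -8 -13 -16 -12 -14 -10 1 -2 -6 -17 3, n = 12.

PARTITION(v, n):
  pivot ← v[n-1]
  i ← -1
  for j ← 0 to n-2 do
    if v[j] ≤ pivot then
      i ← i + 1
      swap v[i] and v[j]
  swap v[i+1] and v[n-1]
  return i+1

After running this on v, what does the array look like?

-8 -13 -16 -12 -14 -10 1 -2 -6 -17 3 4

pivot = v[11] = 3; i = -1
j=0: v[0]=4 > 3 → no swap
j=1: v[1]=-8 ≤ 3 → i=0, swap v[0],v[1] → -8 4 -13 -16 -12 -14 -10 1 -2 -6 -17 3
j=2: v[2]=-13 ≤ 3 → i=1, swap v[1],v[2] → -8 -13 4 -16 -12 -14 -10 1 -2 -6 -17 3
j=3: v[3]=-16 ≤ 3 → i=2, swap v[2],v[3] → -8 -13 -16 4 -12 -14 -10 1 -2 -6 -17 3
j=4: v[4]=-12 ≤ 3 → i=3, swap v[3],v[4] → -8 -13 -16 -12 4 -14 -10 1 -2 -6 -17 3
j=5: v[5]=-14 ≤ 3 → i=4, swap v[4],v[5] → -8 -13 -16 -12 -14 4 -10 1 -2 -6 -17 3
j=6: v[6]=-10 ≤ 3 → i=5, swap v[5],v[6] → -8 -13 -16 -12 -14 -10 4 1 -2 -6 -17 3
j=7: v[7]=1 ≤ 3 → i=6, swap v[6],v[7] → -8 -13 -16 -12 -14 -10 1 4 -2 -6 -17 3
j=8: v[8]=-2 ≤ 3 → i=7, swap v[7],v[8] → -8 -13 -16 -12 -14 -10 1 -2 4 -6 -17 3
j=9: v[9]=-6 ≤ 3 → i=8, swap v[8],v[9] → -8 -13 -16 -12 -14 -10 1 -2 -6 4 -17 3
j=10: v[10]=-17 ≤ 3 → i=9, swap v[9],v[10] → -8 -13 -16 -12 -14 -10 1 -2 -6 -17 4 3
final swap v[10],v[11] → -8 -13 -16 -12 -14 -10 1 -2 -6 -17 3 4; return 10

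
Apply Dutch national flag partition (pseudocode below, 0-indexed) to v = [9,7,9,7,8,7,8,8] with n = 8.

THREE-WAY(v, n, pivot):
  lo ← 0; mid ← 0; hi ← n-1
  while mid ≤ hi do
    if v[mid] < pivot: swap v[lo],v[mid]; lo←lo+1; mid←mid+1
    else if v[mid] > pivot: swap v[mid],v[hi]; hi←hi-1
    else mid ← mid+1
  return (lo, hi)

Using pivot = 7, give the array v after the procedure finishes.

pivot = 7; lo=0, mid=0, hi=7
v[mid]=9>7: swap v[0],v[7]; hi=6 → [8,7,9,7,8,7,8,9]
v[mid]=8>7: swap v[0],v[6]; hi=5 → [8,7,9,7,8,7,8,9]
v[mid]=8>7: swap v[0],v[5]; hi=4 → [7,7,9,7,8,8,8,9]
v[mid]=7=7: mid=1
v[mid]=7=7: mid=2
v[mid]=9>7: swap v[2],v[4]; hi=3 → [7,7,8,7,9,8,8,9]
v[mid]=8>7: swap v[2],v[3]; hi=2 → [7,7,7,8,9,8,8,9]
v[mid]=7=7: mid=3
end: lo=0, hi=2; v = [7,7,7,8,9,8,8,9]

[7,7,7,8,9,8,8,9]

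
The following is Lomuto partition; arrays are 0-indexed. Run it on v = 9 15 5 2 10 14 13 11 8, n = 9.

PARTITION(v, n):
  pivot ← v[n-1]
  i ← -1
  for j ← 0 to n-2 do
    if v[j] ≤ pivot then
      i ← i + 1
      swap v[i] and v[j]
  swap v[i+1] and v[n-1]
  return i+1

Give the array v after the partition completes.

5 2 8 15 10 14 13 11 9

pivot = v[8] = 8; i = -1
j=0: v[0]=9 > 8 → no swap
j=1: v[1]=15 > 8 → no swap
j=2: v[2]=5 ≤ 8 → i=0, swap v[0],v[2] → 5 15 9 2 10 14 13 11 8
j=3: v[3]=2 ≤ 8 → i=1, swap v[1],v[3] → 5 2 9 15 10 14 13 11 8
j=4: v[4]=10 > 8 → no swap
j=5: v[5]=14 > 8 → no swap
j=6: v[6]=13 > 8 → no swap
j=7: v[7]=11 > 8 → no swap
final swap v[2],v[8] → 5 2 8 15 10 14 13 11 9; return 2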